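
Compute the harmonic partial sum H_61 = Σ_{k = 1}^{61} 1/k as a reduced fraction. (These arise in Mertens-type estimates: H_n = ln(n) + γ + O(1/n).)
H_61 = 925372872575832277072279171/197044480683803711251893600

Direct summation: H_61 = 1 + 1/2 + ... + 1/61. The least common denominator is lcm(1, ..., 61) = 591133442051411133755680800; over this denominator the numerator is 591133442051411133755680800 + 295566721025705566877840400 + 197044480683803711251893600 + 147783360512852783438920200 + 118226688410282226751136160 + 98522240341901855625946800 + 84447634578773019107954400 + 73891680256426391719460100 + 65681493561267903750631200 + 59113344205141113375568080 + 53739403822855557614152800 + 49261120170950927812973400 + 45471803234723933365821600 + 42223817289386509553977200 + 39408896136760742250378720 + 36945840128213195859730050 + 34772555414788890220922400 + 32840746780633951875315600 + 31112286423758480723983200 + 29556672102570556687784040 + 28149211526257673035984800 + 26869701911427778807076400 + 25701454002235266685029600 + 24630560085475463906486700 + 23645337682056445350227232 + 22735901617361966682910800 + 21893831187089301250210400 + 21111908644693254776988600 + 20383911794876245991575200 + 19704448068380371125189360 + 19068820711335843024376800 + 18472920064106597929865025 + 17913134607618519204717600 + 17386277707394445110461200 + 16889526915754603821590880 + 16420373390316975937657800 + 15976579514903003615018400 + 15556143211879240361991600 + 15157267744907977788607200 + 14778336051285278343892020 + 14417888830522222774528800 + 14074605763128836517992400 + 13747289350032817064085600 + 13434850955713889403538200 + 13136298712253580750126240 + 12850727001117633342514800 + 12577307277689598590546400 + 12315280042737731953243350 + 12063947796967574158279200 + 11822668841028222675113616 + 11590851804929630073640800 + 11367950808680983341455400 + 11153461170781342146333600 + 10946915593544650625105200 + 10747880764571111522830560 + 10555954322346627388494300 + 10370762141252826907994400 + 10191955897438122995787600 + 10019210882227307351791200 + 9852224034190185562594680 + 9690712164777231700912800 = 2776118617727496831216837513, so H_61 = 2776118617727496831216837513/591133442051411133755680800; reducing by gcd(2776118617727496831216837513, 591133442051411133755680800) = 3 gives 925372872575832277072279171/197044480683803711251893600 ≈ 4.69626. (The PNT-adjacent estimate ln(61) + γ ≈ 4.68809 matches within O(1/n).)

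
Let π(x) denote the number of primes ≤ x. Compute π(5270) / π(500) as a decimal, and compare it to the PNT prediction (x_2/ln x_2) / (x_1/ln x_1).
π(5270)/π(500) = 698/95 ≈ 7.3474;  PNT prediction ≈ 7.6434.

π(500) = 95 and π(5270) = 698, so π(5270)/π(500) ≈ 7.3474. The PNT-predicted ratio is (5270/ln(5270)) / (500/ln(500)) ≈ 7.6434. The two agree to within a few percent, as expected.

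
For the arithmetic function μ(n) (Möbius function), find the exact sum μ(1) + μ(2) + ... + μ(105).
Σ_{n ≤ 105} μ(n) = -3

Compute μ(n) for each 1 ≤ n ≤ 105: μ(1) = 1, μ(2) = -1, μ(3) = -1, μ(4) = 0, μ(5) = -1, μ(6) = 1, μ(7) = -1, μ(8) = 0, μ(9) = 0, μ(10) = 1, μ(11) = -1, μ(12) = 0, μ(13) = -1, μ(14) = 1, μ(15) = 1, μ(16) = 0, μ(17) = -1, μ(18) = 0, μ(19) = -1, μ(20) = 0, μ(21) = 1, μ(22) = 1, μ(23) = -1, μ(24) = 0, μ(25) = 0, μ(26) = 1, μ(27) = 0, μ(28) = 0, μ(29) = -1, μ(30) = -1, μ(31) = -1, μ(32) = 0, μ(33) = 1, μ(34) = 1, μ(35) = 1, μ(36) = 0, μ(37) = -1, μ(38) = 1, μ(39) = 1, μ(40) = 0, μ(41) = -1, μ(42) = -1, μ(43) = -1, μ(44) = 0, μ(45) = 0, μ(46) = 1, μ(47) = -1, μ(48) = 0, μ(49) = 0, μ(50) = 0, μ(51) = 1, μ(52) = 0, μ(53) = -1, μ(54) = 0, μ(55) = 1, μ(56) = 0, μ(57) = 1, μ(58) = 1, μ(59) = -1, μ(60) = 0, μ(61) = -1, μ(62) = 1, μ(63) = 0, μ(64) = 0, μ(65) = 1, μ(66) = -1, μ(67) = -1, μ(68) = 0, μ(69) = 1, μ(70) = -1, μ(71) = -1, μ(72) = 0, μ(73) = -1, μ(74) = 1, μ(75) = 0, μ(76) = 0, μ(77) = 1, μ(78) = -1, μ(79) = -1, μ(80) = 0, μ(81) = 0, μ(82) = 1, μ(83) = -1, μ(84) = 0, μ(85) = 1, μ(86) = 1, μ(87) = 1, μ(88) = 0, μ(89) = -1, μ(90) = 0, μ(91) = 1, μ(92) = 0, μ(93) = 1, μ(94) = 1, μ(95) = 1, μ(96) = 0, μ(97) = -1, μ(98) = 0, μ(99) = 0, μ(100) = 0, μ(101) = -1, μ(102) = -1, μ(103) = -1, μ(104) = 0, μ(105) = -1. Summing all 105 values: -3. (Mertens function M(x) = Σ_{n ≤ x} μ(n); on average M(x) should be small (PNT ⟺ M(x) = o(x)).)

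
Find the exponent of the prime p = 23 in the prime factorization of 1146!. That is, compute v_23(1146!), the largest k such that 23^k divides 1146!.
v_23(1146!) = 51

Legendre's formula: v_p(n!) = Σ_{k ≥ 1} ⌊n / p^k⌋. For p = 23, n = 1146, the terms are:
  ⌊1146/23^1⌋ = ⌊1146/23⌋ = 49
  ⌊1146/23^2⌋ = ⌊1146/529⌋ = 2
(the next term ⌊1146/23^3⌋ = 0, terminating the sum). Summing: v_23(1146!) = 49 + 2 = 51.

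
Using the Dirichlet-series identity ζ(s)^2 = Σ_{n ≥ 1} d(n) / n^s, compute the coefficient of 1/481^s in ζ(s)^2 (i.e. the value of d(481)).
d(481) = 4

ζ(s)^2 = (Σ 1/m^s)(Σ 1/k^s). The coefficient of 1/n^s in the product is the number of ordered pairs (m, k) with mk = n, which equals d(n). For n = 481, divisors are [1, 13, 37, 481], so d(481) = 4.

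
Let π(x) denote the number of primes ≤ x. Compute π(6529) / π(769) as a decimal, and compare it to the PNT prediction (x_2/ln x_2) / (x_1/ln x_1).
π(6529)/π(769) = 844/136 ≈ 6.2059;  PNT prediction ≈ 6.4229.

π(769) = 136 and π(6529) = 844, so π(6529)/π(769) ≈ 6.2059. The PNT-predicted ratio is (6529/ln(6529)) / (769/ln(769)) ≈ 6.4229. The two agree to within a few percent, as expected.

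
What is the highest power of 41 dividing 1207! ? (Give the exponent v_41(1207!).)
v_41(1207!) = 29

Legendre's formula: v_p(n!) = Σ_{k ≥ 1} ⌊n / p^k⌋. For p = 41, n = 1207, the terms are:
  ⌊1207/41^1⌋ = ⌊1207/41⌋ = 29
(the next term ⌊1207/41^2⌋ = 0, terminating the sum). Summing: v_41(1207!) = 29 = 29.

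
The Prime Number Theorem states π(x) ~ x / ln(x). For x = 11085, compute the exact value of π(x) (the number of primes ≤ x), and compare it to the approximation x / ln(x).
π(11085) = 1343;  x/ln(x) ≈ 1190.23;  relative error ≈ 11.38%.

Directly count primes up to 11085: π(11085) = 1343. The PNT approximation gives 11085/ln(11085) ≈ 11085/9.31335 ≈ 1190.23. Relative error (π(x) − x/ln(x)) / π(x) ≈ 11.38%; the approximation is known to undercount slightly (Li(x) is a better estimate).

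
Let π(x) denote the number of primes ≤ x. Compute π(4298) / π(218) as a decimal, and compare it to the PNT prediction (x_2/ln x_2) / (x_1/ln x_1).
π(4298)/π(218) = 590/47 ≈ 12.5532;  PNT prediction ≈ 12.6894.

π(218) = 47 and π(4298) = 590, so π(4298)/π(218) ≈ 12.5532. The PNT-predicted ratio is (4298/ln(4298)) / (218/ln(218)) ≈ 12.6894. The two agree to within a few percent, as expected.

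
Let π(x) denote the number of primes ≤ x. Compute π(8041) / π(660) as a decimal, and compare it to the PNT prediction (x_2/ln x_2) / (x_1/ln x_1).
π(8041)/π(660) = 1011/120 ≈ 8.4250;  PNT prediction ≈ 8.7961.

π(660) = 120 and π(8041) = 1011, so π(8041)/π(660) ≈ 8.4250. The PNT-predicted ratio is (8041/ln(8041)) / (660/ln(660)) ≈ 8.7961. The two agree to within a few percent, as expected.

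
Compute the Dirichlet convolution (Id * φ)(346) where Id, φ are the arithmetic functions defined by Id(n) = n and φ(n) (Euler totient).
(Id * φ)(346) = 1035

Divisors of 346: [1, 2, 173, 346]. For each d | 346:
  d = 1: Id(1) · φ(346/1) = 1 · 172 = 172
  d = 2: Id(2) · φ(346/2) = 2 · 172 = 344
  d = 173: Id(173) · φ(346/173) = 173 · 1 = 173
  d = 346: Id(346) · φ(346/346) = 346 · 1 = 346
Summing: (Id * φ)(346) = 172 + 344 + 173 + 346 = 1035.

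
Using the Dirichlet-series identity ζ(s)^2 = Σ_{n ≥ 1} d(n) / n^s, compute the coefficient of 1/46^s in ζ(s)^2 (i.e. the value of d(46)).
d(46) = 4

ζ(s)^2 = (Σ 1/m^s)(Σ 1/k^s). The coefficient of 1/n^s in the product is the number of ordered pairs (m, k) with mk = n, which equals d(n). For n = 46, divisors are [1, 2, 23, 46], so d(46) = 4.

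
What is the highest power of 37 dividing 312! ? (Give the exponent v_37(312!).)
v_37(312!) = 8

Legendre's formula: v_p(n!) = Σ_{k ≥ 1} ⌊n / p^k⌋. For p = 37, n = 312, the terms are:
  ⌊312/37^1⌋ = ⌊312/37⌋ = 8
(the next term ⌊312/37^2⌋ = 0, terminating the sum). Summing: v_37(312!) = 8 = 8.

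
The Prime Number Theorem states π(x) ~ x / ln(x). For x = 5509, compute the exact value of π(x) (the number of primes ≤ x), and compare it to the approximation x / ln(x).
π(5509) = 728;  x/ln(x) ≈ 639.53;  relative error ≈ 12.15%.

Directly count primes up to 5509: π(5509) = 728. The PNT approximation gives 5509/ln(5509) ≈ 5509/8.61414 ≈ 639.53. Relative error (π(x) − x/ln(x)) / π(x) ≈ 12.15%; the approximation is known to undercount slightly (Li(x) is a better estimate).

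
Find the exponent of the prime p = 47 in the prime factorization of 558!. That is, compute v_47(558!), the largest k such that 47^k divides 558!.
v_47(558!) = 11

Legendre's formula: v_p(n!) = Σ_{k ≥ 1} ⌊n / p^k⌋. For p = 47, n = 558, the terms are:
  ⌊558/47^1⌋ = ⌊558/47⌋ = 11
(the next term ⌊558/47^2⌋ = 0, terminating the sum). Summing: v_47(558!) = 11 = 11.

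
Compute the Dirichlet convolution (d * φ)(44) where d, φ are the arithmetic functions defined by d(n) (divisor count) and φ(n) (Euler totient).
(d * φ)(44) = 84

Divisors of 44: [1, 2, 4, 11, 22, 44]. For each d | 44:
  d = 1: d(1) · φ(44/1) = 1 · 20 = 20
  d = 2: d(2) · φ(44/2) = 2 · 10 = 20
  d = 4: d(4) · φ(44/4) = 3 · 10 = 30
  d = 11: d(11) · φ(44/11) = 2 · 2 = 4
  d = 22: d(22) · φ(44/22) = 4 · 1 = 4
  d = 44: d(44) · φ(44/44) = 6 · 1 = 6
Summing: (d * φ)(44) = 20 + 20 + 30 + 4 + 4 + 6 = 84.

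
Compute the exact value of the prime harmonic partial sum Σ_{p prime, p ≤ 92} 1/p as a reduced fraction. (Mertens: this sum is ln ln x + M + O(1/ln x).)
Σ 1/p = 42605658161771733665696611824842057/23768741896345550770650537601358310

π(92) = 24, so the primes ≤ 92 are [2, 3, 5, 7, 11, 13, 17, 19, 23, 29, 31, 37, 41, 43, 47, 53, 59, 61, 67, 71, 73, 79, 83, 89]. Summing 1/p over these primes: 42605658161771733665696611824842057/23768741896345550770650537601358310 ≈ 1.7925. Mertens estimate ln ln(92) + 0.2615 ≈ 1.7704.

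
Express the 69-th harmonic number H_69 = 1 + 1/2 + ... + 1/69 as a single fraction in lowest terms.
H_69 = 42409610330030873613929048033/8801320137209899102584580800

Direct summation: H_69 = 1 + 1/2 + ... + 1/69. The least common denominator is lcm(1, ..., 69) = 79211881234889091923261227200; over this denominator the numerator is 79211881234889091923261227200 + 39605940617444545961630613600 + 26403960411629697307753742400 + 19802970308722272980815306800 + 15842376246977818384652245440 + 13201980205814848653876871200 + 11315983033555584560465889600 + 9901485154361136490407653400 + 8801320137209899102584580800 + 7921188123488909192326122720 + 7201080112262644720296475200 + 6600990102907424326938435600 + 6093221633453007071020094400 + 5657991516777792280232944800 + 5280792082325939461550748480 + 4950742577180568245203826700 + 4659522425581711289603601600 + 4400660068604949551292290400 + 4169046380783636417013748800 + 3960594061744454596163061360 + 3771994344518528186821963200 + 3600540056131322360148237600 + 3443994836299525735793966400 + 3300495051453712163469217800 + 3168475249395563676930449088 + 3046610816726503535510047200 + 2933773379069966367528193600 + 2828995758388896140116472400 + 2731444180513416962871076800 + 2640396041162969730775374240 + 2555221975319002965266491200 + 2475371288590284122601913350 + 2400360037420881573432158400 + 2329761212790855644801800800 + 2263196606711116912093177920 + 2200330034302474775646145200 + 2140861654997002484412465600 + 2084523190391818208506874400 + 2031073877817669023673364800 + 1980297030872227298081530680 + 1931997103289977851786859200 + 1885997172259264093410981600 + 1842136772904397486587470400 + 1800270028065661180074118800 + 1760264027441979820516916160 + 1721997418149762867896983200 + 1685359175210406211133217600 + 1650247525726856081734608900 + 1616569004793654937209412800 + 1584237624697781838465224544 + 1553174141860570429867867200 + 1523305408363251767755023600 + 1494563796884699847608702400 + 1466886689534983183764096800 + 1440216022452528944059295040 + 1414497879194448070058236200 + 1389682126927878805671249600 + 1365722090256708481435538400 + 1342574258218459185140020800 + 1320198020581484865387687120 + 1298555430080149047922315200 + 1277610987659501482633245600 + 1257331448172842728940654400 + 1237685644295142061300956675 + 1218644326690601414204018880 + 1200180018710440786716079200 + 1182266884102822267511361600 + 1164880606395427822400900400 + 1147998278766508578597988800 = 381686492970277862525361432297, so H_69 = 381686492970277862525361432297/79211881234889091923261227200; reducing by gcd(381686492970277862525361432297, 79211881234889091923261227200) = 9 gives 42409610330030873613929048033/8801320137209899102584580800 ≈ 4.81855. (The PNT-adjacent estimate ln(69) + γ ≈ 4.81132 matches within O(1/n).)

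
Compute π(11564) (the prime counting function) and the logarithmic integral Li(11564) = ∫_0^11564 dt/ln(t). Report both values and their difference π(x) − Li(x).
π(11564) = 1392;  Li(11564) ≈ 1414.59;  π(x) − Li(x) ≈ -22.59.

Direct count of primes ≤ 11564 gives π(11564) = 1392. Numerical evaluation of the logarithmic integral gives Li(11564) ≈ 1414.59. The difference π(x) − Li(x) ≈ -22.59 is typically negative for small/moderate x (Li(x) overestimates), though Littlewood's theorem shows this sign changes infinitely often.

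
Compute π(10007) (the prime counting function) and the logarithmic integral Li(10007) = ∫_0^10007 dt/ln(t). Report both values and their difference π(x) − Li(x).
π(10007) = 1230;  Li(10007) ≈ 1246.90;  π(x) − Li(x) ≈ -16.90.

Direct count of primes ≤ 10007 gives π(10007) = 1230. Numerical evaluation of the logarithmic integral gives Li(10007) ≈ 1246.90. The difference π(x) − Li(x) ≈ -16.90 is typically negative for small/moderate x (Li(x) overestimates), though Littlewood's theorem shows this sign changes infinitely often.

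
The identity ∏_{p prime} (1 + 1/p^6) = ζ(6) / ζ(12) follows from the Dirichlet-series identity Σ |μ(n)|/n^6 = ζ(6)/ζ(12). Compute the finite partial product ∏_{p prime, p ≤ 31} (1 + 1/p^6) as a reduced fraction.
∏ = 27817995139941732182652708678753385001734002671757520/27350499395438163022926501194256392285250955967934357

The primes p ≤ 31 are [2, 3, 5, 7, 11, 13, 17, 19, 23, 29, 31]. For each, (1 + 1/p^6) = (p^6 + 1)/p^6. Multiplying these fractions over p ∈ [2, 3, 5, 7, 11, 13, 17, 19, 23, 29, 31] gives 27817995139941732182652708678753385001734002671757520/27350499395438163022926501194256392285250955967934357. (In the limit P → ∞ this tends to ζ(6)/ζ(12).)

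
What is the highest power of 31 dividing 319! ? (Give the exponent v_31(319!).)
v_31(319!) = 10

Legendre's formula: v_p(n!) = Σ_{k ≥ 1} ⌊n / p^k⌋. For p = 31, n = 319, the terms are:
  ⌊319/31^1⌋ = ⌊319/31⌋ = 10
(the next term ⌊319/31^2⌋ = 0, terminating the sum). Summing: v_31(319!) = 10 = 10.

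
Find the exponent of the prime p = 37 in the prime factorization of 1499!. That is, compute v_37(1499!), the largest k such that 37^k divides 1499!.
v_37(1499!) = 41

Legendre's formula: v_p(n!) = Σ_{k ≥ 1} ⌊n / p^k⌋. For p = 37, n = 1499, the terms are:
  ⌊1499/37^1⌋ = ⌊1499/37⌋ = 40
  ⌊1499/37^2⌋ = ⌊1499/1369⌋ = 1
(the next term ⌊1499/37^3⌋ = 0, terminating the sum). Summing: v_37(1499!) = 40 + 1 = 41.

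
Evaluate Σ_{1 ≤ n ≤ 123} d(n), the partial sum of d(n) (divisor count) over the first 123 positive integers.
Σ_{n ≤ 123} d(n) = 613

Compute d(n) for each 1 ≤ n ≤ 123: d(1) = 1, d(2) = 2, d(3) = 2, d(4) = 3, d(5) = 2, d(6) = 4, d(7) = 2, d(8) = 4, d(9) = 3, d(10) = 4, d(11) = 2, d(12) = 6, d(13) = 2, d(14) = 4, d(15) = 4, d(16) = 5, d(17) = 2, d(18) = 6, d(19) = 2, d(20) = 6, d(21) = 4, d(22) = 4, d(23) = 2, d(24) = 8, d(25) = 3, d(26) = 4, d(27) = 4, d(28) = 6, d(29) = 2, d(30) = 8, d(31) = 2, d(32) = 6, d(33) = 4, d(34) = 4, d(35) = 4, d(36) = 9, d(37) = 2, d(38) = 4, d(39) = 4, d(40) = 8, d(41) = 2, d(42) = 8, d(43) = 2, d(44) = 6, d(45) = 6, d(46) = 4, d(47) = 2, d(48) = 10, d(49) = 3, d(50) = 6, d(51) = 4, d(52) = 6, d(53) = 2, d(54) = 8, d(55) = 4, d(56) = 8, d(57) = 4, d(58) = 4, d(59) = 2, d(60) = 12, d(61) = 2, d(62) = 4, d(63) = 6, d(64) = 7, d(65) = 4, d(66) = 8, d(67) = 2, d(68) = 6, d(69) = 4, d(70) = 8, d(71) = 2, d(72) = 12, d(73) = 2, d(74) = 4, d(75) = 6, d(76) = 6, d(77) = 4, d(78) = 8, d(79) = 2, d(80) = 10, d(81) = 5, d(82) = 4, d(83) = 2, d(84) = 12, d(85) = 4, d(86) = 4, d(87) = 4, d(88) = 8, d(89) = 2, d(90) = 12, d(91) = 4, d(92) = 6, d(93) = 4, d(94) = 4, d(95) = 4, d(96) = 12, d(97) = 2, d(98) = 6, d(99) = 6, d(100) = 9, d(101) = 2, d(102) = 8, d(103) = 2, d(104) = 8, d(105) = 8, d(106) = 4, d(107) = 2, d(108) = 12, d(109) = 2, d(110) = 8, d(111) = 4, d(112) = 10, d(113) = 2, d(114) = 8, d(115) = 4, d(116) = 6, d(117) = 6, d(118) = 4, d(119) = 4, d(120) = 16, d(121) = 3, d(122) = 4, d(123) = 4. Summing all 123 values: 613. (Dirichlet's divisor formula: Σ_{n ≤ x} d(n) = x ln(x) + (2γ − 1) x + O(√x). For x = 123, the asymptotic estimate is ≈ 610.89.)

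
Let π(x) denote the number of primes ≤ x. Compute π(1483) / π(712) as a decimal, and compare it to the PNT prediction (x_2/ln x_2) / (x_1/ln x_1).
π(1483)/π(712) = 235/127 ≈ 1.8504;  PNT prediction ≈ 1.8736.

π(712) = 127 and π(1483) = 235, so π(1483)/π(712) ≈ 1.8504. The PNT-predicted ratio is (1483/ln(1483)) / (712/ln(712)) ≈ 1.8736. The two agree to within a few percent, as expected.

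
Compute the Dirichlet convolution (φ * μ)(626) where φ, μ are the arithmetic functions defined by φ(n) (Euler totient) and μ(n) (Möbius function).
(φ * μ)(626) = 0

Divisors of 626: [1, 2, 313, 626]. For each d | 626:
  d = 1: φ(1) · μ(626/1) = 1 · 1 = 1
  d = 2: φ(2) · μ(626/2) = 1 · -1 = -1
  d = 313: φ(313) · μ(626/313) = 312 · -1 = -312
  d = 626: φ(626) · μ(626/626) = 312 · 1 = 312
Summing: (φ * μ)(626) = 1 + -1 + -312 + 312 = 0.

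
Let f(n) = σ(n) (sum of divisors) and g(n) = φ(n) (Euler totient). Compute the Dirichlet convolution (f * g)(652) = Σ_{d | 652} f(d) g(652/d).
(σ * φ)(652) = 3912

Divisors of 652: [1, 2, 4, 163, 326, 652]. For each d | 652:
  d = 1: σ(1) · φ(652/1) = 1 · 324 = 324
  d = 2: σ(2) · φ(652/2) = 3 · 162 = 486
  d = 4: σ(4) · φ(652/4) = 7 · 162 = 1134
  d = 163: σ(163) · φ(652/163) = 164 · 2 = 328
  d = 326: σ(326) · φ(652/326) = 492 · 1 = 492
  d = 652: σ(652) · φ(652/652) = 1148 · 1 = 1148
Summing: (σ * φ)(652) = 324 + 486 + 1134 + 328 + 492 + 1148 = 3912.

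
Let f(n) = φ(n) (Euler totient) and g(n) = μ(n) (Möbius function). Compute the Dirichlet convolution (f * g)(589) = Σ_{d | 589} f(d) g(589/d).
(φ * μ)(589) = 493

Divisors of 589: [1, 19, 31, 589]. For each d | 589:
  d = 1: φ(1) · μ(589/1) = 1 · 1 = 1
  d = 19: φ(19) · μ(589/19) = 18 · -1 = -18
  d = 31: φ(31) · μ(589/31) = 30 · -1 = -30
  d = 589: φ(589) · μ(589/589) = 540 · 1 = 540
Summing: (φ * μ)(589) = 1 + -18 + -30 + 540 = 493.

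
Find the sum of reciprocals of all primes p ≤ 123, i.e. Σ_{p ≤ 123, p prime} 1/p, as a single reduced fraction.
Σ 1/p = 58472171373748331322981543916880425472323867753/31610054640417607788145206291543662493274686990

π(123) = 30, so the primes ≤ 123 are [2, 3, 5, 7, 11, 13, 17, 19, 23, 29, 31, 37, 41, 43, 47, 53, 59, 61, 67, 71, 73, 79, 83, 89, 97, 101, 103, 107, 109, 113]. Summing 1/p over these primes: 58472171373748331322981543916880425472323867753/31610054640417607788145206291543662493274686990 ≈ 1.8498. Mertens estimate ln ln(123) + 0.2615 ≈ 1.8326.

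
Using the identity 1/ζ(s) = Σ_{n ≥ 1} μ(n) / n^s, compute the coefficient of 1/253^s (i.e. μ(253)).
μ(253) = 1

Factor n = 253 = 11 · 23. μ(n) = 0 if any exponent ≥ 2 (not squarefree); otherwise μ(n) = (−1)^{ω(n)} where ω(n) is the number of distinct prime factors. Applying: μ(253) = 1.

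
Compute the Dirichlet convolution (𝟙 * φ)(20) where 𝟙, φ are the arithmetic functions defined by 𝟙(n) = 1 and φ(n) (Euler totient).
(𝟙 * φ)(20) = 20

Divisors of 20: [1, 2, 4, 5, 10, 20]. For each d | 20:
  d = 1: 𝟙(1) · φ(20/1) = 1 · 8 = 8
  d = 2: 𝟙(2) · φ(20/2) = 1 · 4 = 4
  d = 4: 𝟙(4) · φ(20/4) = 1 · 4 = 4
  d = 5: 𝟙(5) · φ(20/5) = 1 · 2 = 2
  d = 10: 𝟙(10) · φ(20/10) = 1 · 1 = 1
  d = 20: 𝟙(20) · φ(20/20) = 1 · 1 = 1
Summing: (𝟙 * φ)(20) = 8 + 4 + 4 + 2 + 1 + 1 = 20.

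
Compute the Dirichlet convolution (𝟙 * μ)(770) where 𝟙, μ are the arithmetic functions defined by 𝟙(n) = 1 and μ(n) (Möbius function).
(𝟙 * μ)(770) = 0

Divisors of 770: [1, 2, 5, 7, 10, 11, 14, 22, 35, 55, 70, 77, 110, 154, 385, 770]. For each d | 770:
  d = 1: 𝟙(1) · μ(770/1) = 1 · 1 = 1
  d = 2: 𝟙(2) · μ(770/2) = 1 · -1 = -1
  d = 5: 𝟙(5) · μ(770/5) = 1 · -1 = -1
  d = 7: 𝟙(7) · μ(770/7) = 1 · -1 = -1
  d = 10: 𝟙(10) · μ(770/10) = 1 · 1 = 1
  d = 11: 𝟙(11) · μ(770/11) = 1 · -1 = -1
  d = 14: 𝟙(14) · μ(770/14) = 1 · 1 = 1
  d = 22: 𝟙(22) · μ(770/22) = 1 · 1 = 1
  d = 35: 𝟙(35) · μ(770/35) = 1 · 1 = 1
  d = 55: 𝟙(55) · μ(770/55) = 1 · 1 = 1
  d = 70: 𝟙(70) · μ(770/70) = 1 · -1 = -1
  d = 77: 𝟙(77) · μ(770/77) = 1 · 1 = 1
  d = 110: 𝟙(110) · μ(770/110) = 1 · -1 = -1
  d = 154: 𝟙(154) · μ(770/154) = 1 · -1 = -1
  d = 385: 𝟙(385) · μ(770/385) = 1 · -1 = -1
  d = 770: 𝟙(770) · μ(770/770) = 1 · 1 = 1
Summing: (𝟙 * μ)(770) = 1 + -1 + -1 + -1 + 1 + -1 + 1 + 1 + 1 + 1 + -1 + 1 + -1 + -1 + -1 + 1 = 0.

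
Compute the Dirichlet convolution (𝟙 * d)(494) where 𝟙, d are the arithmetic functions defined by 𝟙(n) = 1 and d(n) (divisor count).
(𝟙 * d)(494) = 27

Divisors of 494: [1, 2, 13, 19, 26, 38, 247, 494]. For each d | 494:
  d = 1: 𝟙(1) · d(494/1) = 1 · 8 = 8
  d = 2: 𝟙(2) · d(494/2) = 1 · 4 = 4
  d = 13: 𝟙(13) · d(494/13) = 1 · 4 = 4
  d = 19: 𝟙(19) · d(494/19) = 1 · 4 = 4
  d = 26: 𝟙(26) · d(494/26) = 1 · 2 = 2
  d = 38: 𝟙(38) · d(494/38) = 1 · 2 = 2
  d = 247: 𝟙(247) · d(494/247) = 1 · 2 = 2
  d = 494: 𝟙(494) · d(494/494) = 1 · 1 = 1
Summing: (𝟙 * d)(494) = 8 + 4 + 4 + 4 + 2 + 2 + 2 + 1 = 27.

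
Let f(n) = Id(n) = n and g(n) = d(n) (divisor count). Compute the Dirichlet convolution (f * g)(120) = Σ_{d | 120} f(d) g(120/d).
(Id * d)(120) = 910

Divisors of 120: [1, 2, 3, 4, 5, 6, 8, 10, 12, 15, 20, 24, 30, 40, 60, 120]. For each d | 120:
  d = 1: Id(1) · d(120/1) = 1 · 16 = 16
  d = 2: Id(2) · d(120/2) = 2 · 12 = 24
  d = 3: Id(3) · d(120/3) = 3 · 8 = 24
  d = 4: Id(4) · d(120/4) = 4 · 8 = 32
  d = 5: Id(5) · d(120/5) = 5 · 8 = 40
  d = 6: Id(6) · d(120/6) = 6 · 6 = 36
  d = 8: Id(8) · d(120/8) = 8 · 4 = 32
  d = 10: Id(10) · d(120/10) = 10 · 6 = 60
  d = 12: Id(12) · d(120/12) = 12 · 4 = 48
  d = 15: Id(15) · d(120/15) = 15 · 4 = 60
  d = 20: Id(20) · d(120/20) = 20 · 4 = 80
  d = 24: Id(24) · d(120/24) = 24 · 2 = 48
  d = 30: Id(30) · d(120/30) = 30 · 3 = 90
  d = 40: Id(40) · d(120/40) = 40 · 2 = 80
  d = 60: Id(60) · d(120/60) = 60 · 2 = 120
  d = 120: Id(120) · d(120/120) = 120 · 1 = 120
Summing: (Id * d)(120) = 16 + 24 + 24 + 32 + 40 + 36 + 32 + 60 + 48 + 60 + 80 + 48 + 90 + 80 + 120 + 120 = 910.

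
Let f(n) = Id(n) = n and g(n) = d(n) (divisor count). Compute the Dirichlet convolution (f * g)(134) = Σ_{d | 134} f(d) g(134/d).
(Id * d)(134) = 276

Divisors of 134: [1, 2, 67, 134]. For each d | 134:
  d = 1: Id(1) · d(134/1) = 1 · 4 = 4
  d = 2: Id(2) · d(134/2) = 2 · 2 = 4
  d = 67: Id(67) · d(134/67) = 67 · 2 = 134
  d = 134: Id(134) · d(134/134) = 134 · 1 = 134
Summing: (Id * d)(134) = 4 + 4 + 134 + 134 = 276.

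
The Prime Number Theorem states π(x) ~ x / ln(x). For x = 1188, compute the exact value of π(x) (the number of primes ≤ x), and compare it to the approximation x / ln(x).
π(1188) = 195;  x/ln(x) ≈ 167.80;  relative error ≈ 13.95%.

Directly count primes up to 1188: π(1188) = 195. The PNT approximation gives 1188/ln(1188) ≈ 1188/7.08003 ≈ 167.80. Relative error (π(x) − x/ln(x)) / π(x) ≈ 13.95%; the approximation is known to undercount slightly (Li(x) is a better estimate).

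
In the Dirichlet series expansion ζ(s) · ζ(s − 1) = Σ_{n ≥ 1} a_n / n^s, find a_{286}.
σ(286) = 504

In the product (Σ m^0/m^s)(Σ k / k^s) = Σ (Σ_{d | n} d) / n^s, the coefficient of 1/n^s is σ(n) = Σ_{d | n} d. For n = 286, divisors are [1, 2, 11, 13, 22, 26, 143, 286]; summing: σ(286) = 504.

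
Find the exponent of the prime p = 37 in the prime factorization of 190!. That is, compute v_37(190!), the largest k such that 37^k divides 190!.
v_37(190!) = 5

Legendre's formula: v_p(n!) = Σ_{k ≥ 1} ⌊n / p^k⌋. For p = 37, n = 190, the terms are:
  ⌊190/37^1⌋ = ⌊190/37⌋ = 5
(the next term ⌊190/37^2⌋ = 0, terminating the sum). Summing: v_37(190!) = 5 = 5.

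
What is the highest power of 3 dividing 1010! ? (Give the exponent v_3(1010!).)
v_3(1010!) = 502

Legendre's formula: v_p(n!) = Σ_{k ≥ 1} ⌊n / p^k⌋. For p = 3, n = 1010, the terms are:
  ⌊1010/3^1⌋ = ⌊1010/3⌋ = 336
  ⌊1010/3^2⌋ = ⌊1010/9⌋ = 112
  ⌊1010/3^3⌋ = ⌊1010/27⌋ = 37
  ⌊1010/3^4⌋ = ⌊1010/81⌋ = 12
  ⌊1010/3^5⌋ = ⌊1010/243⌋ = 4
  ⌊1010/3^6⌋ = ⌊1010/729⌋ = 1
(the next term ⌊1010/3^7⌋ = 0, terminating the sum). Summing: v_3(1010!) = 336 + 112 + 37 + 12 + 4 + 1 = 502.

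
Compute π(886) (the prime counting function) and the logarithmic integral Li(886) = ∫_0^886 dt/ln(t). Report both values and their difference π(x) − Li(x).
π(886) = 153;  Li(886) ≈ 160.96;  π(x) − Li(x) ≈ -7.96.

Direct count of primes ≤ 886 gives π(886) = 153. Numerical evaluation of the logarithmic integral gives Li(886) ≈ 160.96. The difference π(x) − Li(x) ≈ -7.96 is typically negative for small/moderate x (Li(x) overestimates), though Littlewood's theorem shows this sign changes infinitely often.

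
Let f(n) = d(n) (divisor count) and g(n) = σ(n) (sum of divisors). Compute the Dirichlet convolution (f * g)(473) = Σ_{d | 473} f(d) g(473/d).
(d * σ)(473) = 644

Divisors of 473: [1, 11, 43, 473]. For each d | 473:
  d = 1: d(1) · σ(473/1) = 1 · 528 = 528
  d = 11: d(11) · σ(473/11) = 2 · 44 = 88
  d = 43: d(43) · σ(473/43) = 2 · 12 = 24
  d = 473: d(473) · σ(473/473) = 4 · 1 = 4
Summing: (d * σ)(473) = 528 + 88 + 24 + 4 = 644.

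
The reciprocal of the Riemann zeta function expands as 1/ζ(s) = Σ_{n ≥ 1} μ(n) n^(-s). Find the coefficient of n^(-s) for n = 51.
μ(51) = 1

Factor n = 51 = 3 · 17. μ(n) = 0 if any exponent ≥ 2 (not squarefree); otherwise μ(n) = (−1)^{ω(n)} where ω(n) is the number of distinct prime factors. Applying: μ(51) = 1.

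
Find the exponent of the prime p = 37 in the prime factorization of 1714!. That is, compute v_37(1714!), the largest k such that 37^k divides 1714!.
v_37(1714!) = 47

Legendre's formula: v_p(n!) = Σ_{k ≥ 1} ⌊n / p^k⌋. For p = 37, n = 1714, the terms are:
  ⌊1714/37^1⌋ = ⌊1714/37⌋ = 46
  ⌊1714/37^2⌋ = ⌊1714/1369⌋ = 1
(the next term ⌊1714/37^3⌋ = 0, terminating the sum). Summing: v_37(1714!) = 46 + 1 = 47.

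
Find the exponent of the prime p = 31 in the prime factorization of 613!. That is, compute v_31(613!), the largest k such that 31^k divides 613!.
v_31(613!) = 19

Legendre's formula: v_p(n!) = Σ_{k ≥ 1} ⌊n / p^k⌋. For p = 31, n = 613, the terms are:
  ⌊613/31^1⌋ = ⌊613/31⌋ = 19
(the next term ⌊613/31^2⌋ = 0, terminating the sum). Summing: v_31(613!) = 19 = 19.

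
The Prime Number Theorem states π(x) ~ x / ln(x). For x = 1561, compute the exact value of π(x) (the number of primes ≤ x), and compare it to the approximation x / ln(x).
π(1561) = 246;  x/ln(x) ≈ 212.29;  relative error ≈ 13.70%.

Directly count primes up to 1561: π(1561) = 246. The PNT approximation gives 1561/ln(1561) ≈ 1561/7.35308 ≈ 212.29. Relative error (π(x) − x/ln(x)) / π(x) ≈ 13.70%; the approximation is known to undercount slightly (Li(x) is a better estimate).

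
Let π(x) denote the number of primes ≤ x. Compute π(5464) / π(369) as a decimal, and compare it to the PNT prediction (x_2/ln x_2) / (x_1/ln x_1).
π(5464)/π(369) = 721/73 ≈ 9.8767;  PNT prediction ≈ 10.1703.

π(369) = 73 and π(5464) = 721, so π(5464)/π(369) ≈ 9.8767. The PNT-predicted ratio is (5464/ln(5464)) / (369/ln(369)) ≈ 10.1703. The two agree to within a few percent, as expected.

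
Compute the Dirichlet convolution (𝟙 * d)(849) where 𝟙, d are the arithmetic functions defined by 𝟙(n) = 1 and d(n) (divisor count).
(𝟙 * d)(849) = 9

Divisors of 849: [1, 3, 283, 849]. For each d | 849:
  d = 1: 𝟙(1) · d(849/1) = 1 · 4 = 4
  d = 3: 𝟙(3) · d(849/3) = 1 · 2 = 2
  d = 283: 𝟙(283) · d(849/283) = 1 · 2 = 2
  d = 849: 𝟙(849) · d(849/849) = 1 · 1 = 1
Summing: (𝟙 * d)(849) = 4 + 2 + 2 + 1 = 9.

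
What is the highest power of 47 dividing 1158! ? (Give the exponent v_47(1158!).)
v_47(1158!) = 24

Legendre's formula: v_p(n!) = Σ_{k ≥ 1} ⌊n / p^k⌋. For p = 47, n = 1158, the terms are:
  ⌊1158/47^1⌋ = ⌊1158/47⌋ = 24
(the next term ⌊1158/47^2⌋ = 0, terminating the sum). Summing: v_47(1158!) = 24 = 24.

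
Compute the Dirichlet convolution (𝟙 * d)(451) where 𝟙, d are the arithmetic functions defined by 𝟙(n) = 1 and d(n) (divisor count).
(𝟙 * d)(451) = 9

Divisors of 451: [1, 11, 41, 451]. For each d | 451:
  d = 1: 𝟙(1) · d(451/1) = 1 · 4 = 4
  d = 11: 𝟙(11) · d(451/11) = 1 · 2 = 2
  d = 41: 𝟙(41) · d(451/41) = 1 · 2 = 2
  d = 451: 𝟙(451) · d(451/451) = 1 · 1 = 1
Summing: (𝟙 * d)(451) = 4 + 2 + 2 + 1 = 9.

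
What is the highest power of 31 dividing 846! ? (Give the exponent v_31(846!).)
v_31(846!) = 27

Legendre's formula: v_p(n!) = Σ_{k ≥ 1} ⌊n / p^k⌋. For p = 31, n = 846, the terms are:
  ⌊846/31^1⌋ = ⌊846/31⌋ = 27
(the next term ⌊846/31^2⌋ = 0, terminating the sum). Summing: v_31(846!) = 27 = 27.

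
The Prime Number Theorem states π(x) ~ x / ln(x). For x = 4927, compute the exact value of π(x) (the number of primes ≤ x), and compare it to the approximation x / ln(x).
π(4927) = 657;  x/ln(x) ≈ 579.48;  relative error ≈ 11.80%.

Directly count primes up to 4927: π(4927) = 657. The PNT approximation gives 4927/ln(4927) ≈ 4927/8.50249 ≈ 579.48. Relative error (π(x) − x/ln(x)) / π(x) ≈ 11.80%; the approximation is known to undercount slightly (Li(x) is a better estimate).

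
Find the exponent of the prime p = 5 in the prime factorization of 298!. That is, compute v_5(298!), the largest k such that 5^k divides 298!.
v_5(298!) = 72

Legendre's formula: v_p(n!) = Σ_{k ≥ 1} ⌊n / p^k⌋. For p = 5, n = 298, the terms are:
  ⌊298/5^1⌋ = ⌊298/5⌋ = 59
  ⌊298/5^2⌋ = ⌊298/25⌋ = 11
  ⌊298/5^3⌋ = ⌊298/125⌋ = 2
(the next term ⌊298/5^4⌋ = 0, terminating the sum). Summing: v_5(298!) = 59 + 11 + 2 = 72.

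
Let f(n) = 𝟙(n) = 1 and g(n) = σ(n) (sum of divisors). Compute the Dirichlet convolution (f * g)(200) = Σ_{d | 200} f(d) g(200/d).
(𝟙 * σ)(200) = 988

Divisors of 200: [1, 2, 4, 5, 8, 10, 20, 25, 40, 50, 100, 200]. For each d | 200:
  d = 1: 𝟙(1) · σ(200/1) = 1 · 465 = 465
  d = 2: 𝟙(2) · σ(200/2) = 1 · 217 = 217
  d = 4: 𝟙(4) · σ(200/4) = 1 · 93 = 93
  d = 5: 𝟙(5) · σ(200/5) = 1 · 90 = 90
  d = 8: 𝟙(8) · σ(200/8) = 1 · 31 = 31
  d = 10: 𝟙(10) · σ(200/10) = 1 · 42 = 42
  d = 20: 𝟙(20) · σ(200/20) = 1 · 18 = 18
  d = 25: 𝟙(25) · σ(200/25) = 1 · 15 = 15
  d = 40: 𝟙(40) · σ(200/40) = 1 · 6 = 6
  d = 50: 𝟙(50) · σ(200/50) = 1 · 7 = 7
  d = 100: 𝟙(100) · σ(200/100) = 1 · 3 = 3
  d = 200: 𝟙(200) · σ(200/200) = 1 · 1 = 1
Summing: (𝟙 * σ)(200) = 465 + 217 + 93 + 90 + 31 + 42 + 18 + 15 + 6 + 7 + 3 + 1 = 988.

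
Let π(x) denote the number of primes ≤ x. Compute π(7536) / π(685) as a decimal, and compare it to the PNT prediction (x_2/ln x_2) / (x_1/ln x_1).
π(7536)/π(685) = 954/124 ≈ 7.6935;  PNT prediction ≈ 8.0463.

π(685) = 124 and π(7536) = 954, so π(7536)/π(685) ≈ 7.6935. The PNT-predicted ratio is (7536/ln(7536)) / (685/ln(685)) ≈ 8.0463. The two agree to within a few percent, as expected.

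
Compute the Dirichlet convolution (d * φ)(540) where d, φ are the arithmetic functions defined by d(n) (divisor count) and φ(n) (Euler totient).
(d * φ)(540) = 1680

Divisors of 540: [1, 2, 3, 4, 5, 6, 9, 10, 12, 15, 18, 20, 27, 30, 36, 45, 54, 60, 90, 108, 135, 180, 270, 540]. For each d | 540:
  d = 1: d(1) · φ(540/1) = 1 · 144 = 144
  d = 2: d(2) · φ(540/2) = 2 · 72 = 144
  d = 3: d(3) · φ(540/3) = 2 · 48 = 96
  d = 4: d(4) · φ(540/4) = 3 · 72 = 216
  d = 5: d(5) · φ(540/5) = 2 · 36 = 72
  d = 6: d(6) · φ(540/6) = 4 · 24 = 96
  d = 9: d(9) · φ(540/9) = 3 · 16 = 48
  d = 10: d(10) · φ(540/10) = 4 · 18 = 72
  d = 12: d(12) · φ(540/12) = 6 · 24 = 144
  d = 15: d(15) · φ(540/15) = 4 · 12 = 48
  d = 18: d(18) · φ(540/18) = 6 · 8 = 48
  d = 20: d(20) · φ(540/20) = 6 · 18 = 108
  d = 27: d(27) · φ(540/27) = 4 · 8 = 32
  d = 30: d(30) · φ(540/30) = 8 · 6 = 48
  d = 36: d(36) · φ(540/36) = 9 · 8 = 72
  d = 45: d(45) · φ(540/45) = 6 · 4 = 24
  d = 54: d(54) · φ(540/54) = 8 · 4 = 32
  d = 60: d(60) · φ(540/60) = 12 · 6 = 72
  d = 90: d(90) · φ(540/90) = 12 · 2 = 24
  d = 108: d(108) · φ(540/108) = 12 · 4 = 48
  d = 135: d(135) · φ(540/135) = 8 · 2 = 16
  d = 180: d(180) · φ(540/180) = 18 · 2 = 36
  d = 270: d(270) · φ(540/270) = 16 · 1 = 16
  d = 540: d(540) · φ(540/540) = 24 · 1 = 24
Summing: (d * φ)(540) = 144 + 144 + 96 + 216 + 72 + 96 + 48 + 72 + 144 + 48 + 48 + 108 + 32 + 48 + 72 + 24 + 32 + 72 + 24 + 48 + 16 + 36 + 16 + 24 = 1680.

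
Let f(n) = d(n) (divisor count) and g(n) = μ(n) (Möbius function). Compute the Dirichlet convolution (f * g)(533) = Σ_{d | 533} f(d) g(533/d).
(d * μ)(533) = 1

Divisors of 533: [1, 13, 41, 533]. For each d | 533:
  d = 1: d(1) · μ(533/1) = 1 · 1 = 1
  d = 13: d(13) · μ(533/13) = 2 · -1 = -2
  d = 41: d(41) · μ(533/41) = 2 · -1 = -2
  d = 533: d(533) · μ(533/533) = 4 · 1 = 4
Summing: (d * μ)(533) = 1 + -2 + -2 + 4 = 1.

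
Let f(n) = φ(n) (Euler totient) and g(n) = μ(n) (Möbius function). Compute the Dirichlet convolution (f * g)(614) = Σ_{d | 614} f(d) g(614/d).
(φ * μ)(614) = 0

Divisors of 614: [1, 2, 307, 614]. For each d | 614:
  d = 1: φ(1) · μ(614/1) = 1 · 1 = 1
  d = 2: φ(2) · μ(614/2) = 1 · -1 = -1
  d = 307: φ(307) · μ(614/307) = 306 · -1 = -306
  d = 614: φ(614) · μ(614/614) = 306 · 1 = 306
Summing: (φ * μ)(614) = 1 + -1 + -306 + 306 = 0.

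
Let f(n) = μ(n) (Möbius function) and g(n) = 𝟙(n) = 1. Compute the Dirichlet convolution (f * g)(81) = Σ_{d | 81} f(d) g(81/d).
(μ * 𝟙)(81) = 0

Divisors of 81: [1, 3, 9, 27, 81]. For each d | 81:
  d = 1: μ(1) · 𝟙(81/1) = 1 · 1 = 1
  d = 3: μ(3) · 𝟙(81/3) = -1 · 1 = -1
  d = 9: μ(9) · 𝟙(81/9) = 0 · 1 = 0
  d = 27: μ(27) · 𝟙(81/27) = 0 · 1 = 0
  d = 81: μ(81) · 𝟙(81/81) = 0 · 1 = 0
Summing: (μ * 𝟙)(81) = 1 + -1 + 0 + 0 + 0 = 0.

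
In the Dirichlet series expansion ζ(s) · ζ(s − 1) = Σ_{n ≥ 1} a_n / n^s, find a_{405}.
σ(405) = 726

In the product (Σ m^0/m^s)(Σ k / k^s) = Σ (Σ_{d | n} d) / n^s, the coefficient of 1/n^s is σ(n) = Σ_{d | n} d. For n = 405, divisors are [1, 3, 5, 9, 15, 27, 45, 81, 135, 405]; summing: σ(405) = 726.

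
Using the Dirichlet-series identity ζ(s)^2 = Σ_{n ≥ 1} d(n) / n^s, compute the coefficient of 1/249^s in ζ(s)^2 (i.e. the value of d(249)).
d(249) = 4

ζ(s)^2 = (Σ 1/m^s)(Σ 1/k^s). The coefficient of 1/n^s in the product is the number of ordered pairs (m, k) with mk = n, which equals d(n). For n = 249, divisors are [1, 3, 83, 249], so d(249) = 4.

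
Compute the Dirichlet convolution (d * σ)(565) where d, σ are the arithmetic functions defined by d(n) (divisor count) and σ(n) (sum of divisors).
(d * σ)(565) = 928

Divisors of 565: [1, 5, 113, 565]. For each d | 565:
  d = 1: d(1) · σ(565/1) = 1 · 684 = 684
  d = 5: d(5) · σ(565/5) = 2 · 114 = 228
  d = 113: d(113) · σ(565/113) = 2 · 6 = 12
  d = 565: d(565) · σ(565/565) = 4 · 1 = 4
Summing: (d * σ)(565) = 684 + 228 + 12 + 4 = 928.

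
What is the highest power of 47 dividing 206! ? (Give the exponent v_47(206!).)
v_47(206!) = 4

Legendre's formula: v_p(n!) = Σ_{k ≥ 1} ⌊n / p^k⌋. For p = 47, n = 206, the terms are:
  ⌊206/47^1⌋ = ⌊206/47⌋ = 4
(the next term ⌊206/47^2⌋ = 0, terminating the sum). Summing: v_47(206!) = 4 = 4.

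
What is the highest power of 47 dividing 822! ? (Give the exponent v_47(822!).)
v_47(822!) = 17

Legendre's formula: v_p(n!) = Σ_{k ≥ 1} ⌊n / p^k⌋. For p = 47, n = 822, the terms are:
  ⌊822/47^1⌋ = ⌊822/47⌋ = 17
(the next term ⌊822/47^2⌋ = 0, terminating the sum). Summing: v_47(822!) = 17 = 17.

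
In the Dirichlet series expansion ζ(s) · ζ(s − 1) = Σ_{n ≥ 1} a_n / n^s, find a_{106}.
σ(106) = 162

In the product (Σ m^0/m^s)(Σ k / k^s) = Σ (Σ_{d | n} d) / n^s, the coefficient of 1/n^s is σ(n) = Σ_{d | n} d. For n = 106, divisors are [1, 2, 53, 106]; summing: σ(106) = 162.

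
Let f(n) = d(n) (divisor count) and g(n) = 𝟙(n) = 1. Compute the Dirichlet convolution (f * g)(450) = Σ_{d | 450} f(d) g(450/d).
(d * 𝟙)(450) = 108

Divisors of 450: [1, 2, 3, 5, 6, 9, 10, 15, 18, 25, 30, 45, 50, 75, 90, 150, 225, 450]. For each d | 450:
  d = 1: d(1) · 𝟙(450/1) = 1 · 1 = 1
  d = 2: d(2) · 𝟙(450/2) = 2 · 1 = 2
  d = 3: d(3) · 𝟙(450/3) = 2 · 1 = 2
  d = 5: d(5) · 𝟙(450/5) = 2 · 1 = 2
  d = 6: d(6) · 𝟙(450/6) = 4 · 1 = 4
  d = 9: d(9) · 𝟙(450/9) = 3 · 1 = 3
  d = 10: d(10) · 𝟙(450/10) = 4 · 1 = 4
  d = 15: d(15) · 𝟙(450/15) = 4 · 1 = 4
  d = 18: d(18) · 𝟙(450/18) = 6 · 1 = 6
  d = 25: d(25) · 𝟙(450/25) = 3 · 1 = 3
  d = 30: d(30) · 𝟙(450/30) = 8 · 1 = 8
  d = 45: d(45) · 𝟙(450/45) = 6 · 1 = 6
  d = 50: d(50) · 𝟙(450/50) = 6 · 1 = 6
  d = 75: d(75) · 𝟙(450/75) = 6 · 1 = 6
  d = 90: d(90) · 𝟙(450/90) = 12 · 1 = 12
  d = 150: d(150) · 𝟙(450/150) = 12 · 1 = 12
  d = 225: d(225) · 𝟙(450/225) = 9 · 1 = 9
  d = 450: d(450) · 𝟙(450/450) = 18 · 1 = 18
Summing: (d * 𝟙)(450) = 1 + 2 + 2 + 2 + 4 + 3 + 4 + 4 + 6 + 3 + 8 + 6 + 6 + 6 + 12 + 12 + 9 + 18 = 108.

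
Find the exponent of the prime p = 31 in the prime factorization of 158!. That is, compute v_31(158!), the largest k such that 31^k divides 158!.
v_31(158!) = 5

Legendre's formula: v_p(n!) = Σ_{k ≥ 1} ⌊n / p^k⌋. For p = 31, n = 158, the terms are:
  ⌊158/31^1⌋ = ⌊158/31⌋ = 5
(the next term ⌊158/31^2⌋ = 0, terminating the sum). Summing: v_31(158!) = 5 = 5.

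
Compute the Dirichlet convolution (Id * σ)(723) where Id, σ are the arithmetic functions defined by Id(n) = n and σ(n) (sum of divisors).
(Id * σ)(723) = 3381

Divisors of 723: [1, 3, 241, 723]. For each d | 723:
  d = 1: Id(1) · σ(723/1) = 1 · 968 = 968
  d = 3: Id(3) · σ(723/3) = 3 · 242 = 726
  d = 241: Id(241) · σ(723/241) = 241 · 4 = 964
  d = 723: Id(723) · σ(723/723) = 723 · 1 = 723
Summing: (Id * σ)(723) = 968 + 726 + 964 + 723 = 3381.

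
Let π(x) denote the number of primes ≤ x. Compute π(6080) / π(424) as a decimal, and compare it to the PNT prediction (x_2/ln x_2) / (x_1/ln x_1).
π(6080)/π(424) = 793/82 ≈ 9.6707;  PNT prediction ≈ 9.9568.

π(424) = 82 and π(6080) = 793, so π(6080)/π(424) ≈ 9.6707. The PNT-predicted ratio is (6080/ln(6080)) / (424/ln(424)) ≈ 9.9568. The two agree to within a few percent, as expected.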